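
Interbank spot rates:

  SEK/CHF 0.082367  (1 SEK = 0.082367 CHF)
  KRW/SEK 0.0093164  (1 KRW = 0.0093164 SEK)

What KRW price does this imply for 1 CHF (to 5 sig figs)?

1 CHF ÷ 0.082367 = 12.1408 SEK
12.1408 SEK ÷ 0.0093164 = 1303.16 KRW

CHF/KRW = 1303.2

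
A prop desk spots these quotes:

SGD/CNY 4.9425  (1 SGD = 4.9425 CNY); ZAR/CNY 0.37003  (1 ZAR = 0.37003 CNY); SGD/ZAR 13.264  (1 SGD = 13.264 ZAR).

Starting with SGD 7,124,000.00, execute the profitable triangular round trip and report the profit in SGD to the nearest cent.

Profit: SGD 49,963.12

Profitable loop is SGD → CNY → ZAR → SGD:
SGD 7,124,000.00 × 4.9425 = CNY 35,210,370.00
CNY 35,210,370.00 ÷ 0.37003 = ZAR 95,155,446.86
ZAR 95,155,446.86 ÷ 13.264 = SGD 7,173,963.12
Profit = SGD 7,173,963.12 − SGD 7,124,000.00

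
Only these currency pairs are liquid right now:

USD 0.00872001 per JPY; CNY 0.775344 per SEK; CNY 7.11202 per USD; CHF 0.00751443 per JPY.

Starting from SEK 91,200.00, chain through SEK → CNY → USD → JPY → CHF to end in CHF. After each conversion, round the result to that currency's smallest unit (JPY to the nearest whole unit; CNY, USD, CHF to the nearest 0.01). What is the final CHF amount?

CHF 8,567.92

SEK 91,200.00 × 0.775344 = CNY 70,711.37
CNY 70,711.37 ÷ 7.11202 = USD 9,942.52
USD 9,942.52 ÷ 0.00872001 = JPY 1,140,196
JPY 1,140,196 × 0.00751443 = CHF 8,567.92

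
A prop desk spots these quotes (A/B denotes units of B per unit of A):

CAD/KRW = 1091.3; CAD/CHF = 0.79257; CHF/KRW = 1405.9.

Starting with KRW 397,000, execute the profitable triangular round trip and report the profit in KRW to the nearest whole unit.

Profit: KRW 8,358

Profitable loop is KRW → CAD → CHF → KRW:
KRW 397,000 ÷ 1091.3 = CAD 363.79
CAD 363.79 × 0.79257 = CHF 288.33
CHF 288.33 × 1405.9 = KRW 405,358
Profit = KRW 405,358 − KRW 397,000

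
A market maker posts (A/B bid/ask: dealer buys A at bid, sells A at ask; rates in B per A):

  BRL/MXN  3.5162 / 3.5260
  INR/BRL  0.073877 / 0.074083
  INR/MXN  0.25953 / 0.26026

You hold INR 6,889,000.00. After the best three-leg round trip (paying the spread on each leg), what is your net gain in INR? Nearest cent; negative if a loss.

Best loop INR → BRL → MXN → INR:
INR 6,889,000.00 × 0.073877 (sell INR at bid) = BRL 508,938.65
BRL 508,938.65 × 3.5162 (sell BRL at bid) = MXN 1,789,530.09
MXN 1,789,530.09 ÷ 0.26026 (buy INR at ask) = INR 6,875,932.11

Net result: INR -13,067.89 (no profitable arbitrage after spreads)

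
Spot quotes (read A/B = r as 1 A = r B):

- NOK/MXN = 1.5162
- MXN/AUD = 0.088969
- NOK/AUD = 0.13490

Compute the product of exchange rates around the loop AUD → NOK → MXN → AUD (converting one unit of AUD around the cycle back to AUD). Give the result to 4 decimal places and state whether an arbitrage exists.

1.0000 (no arbitrage)

Around AUD → NOK → MXN → AUD: 1 ÷ 0.13490 × 1.5162 × 0.088969 = 0.999961
Product ≈ 1 (deviation 0.004%, within rounding noise).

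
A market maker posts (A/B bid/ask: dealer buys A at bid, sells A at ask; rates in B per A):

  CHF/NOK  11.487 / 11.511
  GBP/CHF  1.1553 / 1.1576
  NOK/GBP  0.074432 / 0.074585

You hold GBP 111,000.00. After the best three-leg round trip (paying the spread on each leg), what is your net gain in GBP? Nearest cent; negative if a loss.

Best loop GBP → NOK → CHF → GBP:
GBP 111,000.00 ÷ 0.074585 (buy NOK at ask) = NOK 1,488,234.90
NOK 1,488,234.90 ÷ 11.511 (buy CHF at ask) = CHF 129,288.06
CHF 129,288.06 ÷ 1.1576 (buy GBP at ask) = GBP 111,686.30

Net profit: GBP 686.30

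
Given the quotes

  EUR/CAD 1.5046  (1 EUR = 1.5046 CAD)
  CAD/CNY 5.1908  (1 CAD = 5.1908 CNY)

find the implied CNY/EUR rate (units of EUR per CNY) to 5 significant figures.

1 CNY ÷ 5.1908 = 0.192649 CAD
0.192649 CAD ÷ 1.5046 = 0.12804 EUR

CNY/EUR = 0.12804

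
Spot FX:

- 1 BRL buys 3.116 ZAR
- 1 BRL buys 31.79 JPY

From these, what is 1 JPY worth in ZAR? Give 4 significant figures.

1 JPY ÷ 31.79 = 0.0314564 BRL
0.0314564 BRL × 3.116 = 0.0980182 ZAR

JPY/ZAR = 0.09802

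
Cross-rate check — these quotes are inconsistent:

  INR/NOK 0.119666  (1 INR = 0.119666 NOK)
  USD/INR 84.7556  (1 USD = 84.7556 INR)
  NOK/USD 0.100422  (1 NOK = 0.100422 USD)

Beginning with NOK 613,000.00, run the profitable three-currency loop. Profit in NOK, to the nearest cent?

Profitable loop is NOK → USD → INR → NOK:
NOK 613,000.00 × 0.100422 = USD 61,558.69
USD 61,558.69 × 84.7556 = INR 5,217,443.37
INR 5,217,443.37 × 0.119666 = NOK 624,350.58
Profit = NOK 624,350.58 − NOK 613,000.00

Profit: NOK 11,350.58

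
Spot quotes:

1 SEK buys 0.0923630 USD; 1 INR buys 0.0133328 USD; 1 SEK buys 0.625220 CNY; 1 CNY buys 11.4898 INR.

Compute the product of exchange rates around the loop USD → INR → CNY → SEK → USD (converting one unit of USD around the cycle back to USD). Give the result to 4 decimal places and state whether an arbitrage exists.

0.9643 (arbitrage exists)

Around USD → INR → CNY → SEK → USD: 1 ÷ 0.0133328 ÷ 11.4898 ÷ 0.625220 × 0.0923630 = 0.964343
Product < 1; profitable direction is USD → SEK → CNY → INR → USD.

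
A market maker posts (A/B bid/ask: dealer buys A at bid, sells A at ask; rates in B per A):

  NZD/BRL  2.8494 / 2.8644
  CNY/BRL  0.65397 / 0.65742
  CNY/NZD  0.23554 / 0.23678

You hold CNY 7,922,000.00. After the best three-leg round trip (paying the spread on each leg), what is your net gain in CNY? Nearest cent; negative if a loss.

Best loop CNY → NZD → BRL → CNY:
CNY 7,922,000.00 × 0.23554 (sell CNY at bid) = NZD 1,865,947.88
NZD 1,865,947.88 × 2.8494 (sell NZD at bid) = BRL 5,316,831.89
BRL 5,316,831.89 ÷ 0.65742 (buy CNY at ask) = CNY 8,087,420.35

Net profit: CNY 165,420.35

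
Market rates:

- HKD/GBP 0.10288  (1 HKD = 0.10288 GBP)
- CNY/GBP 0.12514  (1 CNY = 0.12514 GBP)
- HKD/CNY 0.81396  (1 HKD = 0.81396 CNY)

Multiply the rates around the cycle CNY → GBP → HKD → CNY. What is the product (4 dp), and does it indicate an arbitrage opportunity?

Around CNY → GBP → HKD → CNY: 1 × 0.12514 ÷ 0.10288 × 0.81396 = 0.990075
Product < 1; profitable direction is CNY → HKD → GBP → CNY.

0.9901 (arbitrage exists)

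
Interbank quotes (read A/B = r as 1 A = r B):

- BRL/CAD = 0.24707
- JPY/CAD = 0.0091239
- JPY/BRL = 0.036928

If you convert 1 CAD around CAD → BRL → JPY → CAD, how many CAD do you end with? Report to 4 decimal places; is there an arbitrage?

Around CAD → BRL → JPY → CAD: 1 ÷ 0.24707 ÷ 0.036928 × 0.0091239 = 1.000011
Product ≈ 1 (deviation 0.001%, within rounding noise).

1.0000 (no arbitrage)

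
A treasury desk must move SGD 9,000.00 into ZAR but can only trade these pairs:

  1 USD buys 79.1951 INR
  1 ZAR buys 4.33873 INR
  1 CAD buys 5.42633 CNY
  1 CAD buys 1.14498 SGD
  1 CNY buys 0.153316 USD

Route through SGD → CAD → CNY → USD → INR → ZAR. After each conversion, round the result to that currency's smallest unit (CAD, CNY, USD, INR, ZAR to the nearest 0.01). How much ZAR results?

ZAR 119,364.24

SGD 9,000.00 ÷ 1.14498 = CAD 7,860.40
CAD 7,860.40 × 5.42633 = CNY 42,653.12
CNY 42,653.12 × 0.153316 = USD 6,539.41
USD 6,539.41 × 79.1951 = INR 517,889.23
INR 517,889.23 ÷ 4.33873 = ZAR 119,364.24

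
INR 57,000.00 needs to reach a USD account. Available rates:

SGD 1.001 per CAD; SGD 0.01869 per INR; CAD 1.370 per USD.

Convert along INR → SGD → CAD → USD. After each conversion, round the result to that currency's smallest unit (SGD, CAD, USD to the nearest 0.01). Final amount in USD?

USD 776.84

INR 57,000.00 × 0.01869 = SGD 1,065.33
SGD 1,065.33 ÷ 1.001 = CAD 1,064.27
CAD 1,064.27 ÷ 1.370 = USD 776.84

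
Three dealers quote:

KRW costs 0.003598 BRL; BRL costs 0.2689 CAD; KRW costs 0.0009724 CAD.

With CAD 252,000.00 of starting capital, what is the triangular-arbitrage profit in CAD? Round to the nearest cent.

Profit: CAD 1,275.70

Profitable loop is CAD → BRL → KRW → CAD:
CAD 252,000.00 ÷ 0.2689 = BRL 937,151.36
BRL 937,151.36 ÷ 0.003598 = KRW 260,464,524
KRW 260,464,524 × 0.0009724 = CAD 253,275.70
Profit = CAD 253,275.70 − CAD 252,000.00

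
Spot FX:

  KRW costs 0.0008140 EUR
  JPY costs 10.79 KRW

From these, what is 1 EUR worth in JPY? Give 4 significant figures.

EUR/JPY = 113.9

1 EUR ÷ 0.0008140 = 1228.5 KRW
1228.5 KRW ÷ 10.79 = 113.856 JPY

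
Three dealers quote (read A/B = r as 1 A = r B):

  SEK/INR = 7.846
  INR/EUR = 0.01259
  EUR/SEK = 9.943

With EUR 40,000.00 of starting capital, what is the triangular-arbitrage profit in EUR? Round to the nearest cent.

Profit: EUR 725.70

Profitable loop is EUR → INR → SEK → EUR:
EUR 40,000.00 ÷ 0.01259 = INR 3,177,124.70
INR 3,177,124.70 ÷ 7.846 = SEK 404,935.60
SEK 404,935.60 ÷ 9.943 = EUR 40,725.70
Profit = EUR 40,725.70 − EUR 40,000.00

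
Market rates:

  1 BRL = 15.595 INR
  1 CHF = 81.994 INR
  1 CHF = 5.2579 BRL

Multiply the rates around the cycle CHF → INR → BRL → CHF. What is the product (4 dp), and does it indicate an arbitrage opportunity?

1.0000 (no arbitrage)

Around CHF → INR → BRL → CHF: 1 × 81.994 ÷ 15.595 ÷ 5.2579 = 0.999964
Product ≈ 1 (deviation 0.004%, within rounding noise).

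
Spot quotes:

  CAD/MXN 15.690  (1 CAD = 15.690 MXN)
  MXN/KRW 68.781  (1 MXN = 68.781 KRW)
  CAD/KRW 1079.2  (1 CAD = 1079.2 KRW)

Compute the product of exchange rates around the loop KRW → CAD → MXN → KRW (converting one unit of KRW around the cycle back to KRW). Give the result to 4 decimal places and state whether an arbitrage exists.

1.0000 (no arbitrage)

Around KRW → CAD → MXN → KRW: 1 ÷ 1079.2 × 15.690 × 68.781 = 0.999976
Product ≈ 1 (deviation 0.002%, within rounding noise).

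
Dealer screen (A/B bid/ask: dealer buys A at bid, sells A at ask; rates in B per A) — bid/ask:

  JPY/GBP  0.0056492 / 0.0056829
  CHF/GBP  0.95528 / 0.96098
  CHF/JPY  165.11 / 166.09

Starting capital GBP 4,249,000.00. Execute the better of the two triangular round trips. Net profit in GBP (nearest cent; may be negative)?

Net profit: GBP 51,351.13

Best loop GBP → JPY → CHF → GBP:
GBP 4,249,000.00 ÷ 0.0056829 (buy JPY at ask) = JPY 747,681,641
JPY 747,681,641 ÷ 166.09 (buy CHF at ask) = CHF 4,501,665.61
CHF 4,501,665.61 × 0.95528 (sell CHF at bid) = GBP 4,300,351.13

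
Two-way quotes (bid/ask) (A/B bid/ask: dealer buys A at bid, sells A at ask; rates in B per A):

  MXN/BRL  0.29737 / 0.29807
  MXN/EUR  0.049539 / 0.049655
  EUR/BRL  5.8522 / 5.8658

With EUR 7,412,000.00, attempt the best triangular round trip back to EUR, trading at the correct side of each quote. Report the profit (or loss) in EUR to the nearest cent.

Net profit: EUR 155,323.95

Best loop EUR → MXN → BRL → EUR:
EUR 7,412,000.00 ÷ 0.049655 (buy MXN at ask) = MXN 149,269,962.74
MXN 149,269,962.74 × 0.29737 (sell MXN at bid) = BRL 44,388,408.82
BRL 44,388,408.82 ÷ 5.8658 (buy EUR at ask) = EUR 7,567,323.95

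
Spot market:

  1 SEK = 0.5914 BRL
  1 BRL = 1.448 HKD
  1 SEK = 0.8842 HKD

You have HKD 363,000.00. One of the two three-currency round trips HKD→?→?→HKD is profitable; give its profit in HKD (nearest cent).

Profit: HKD 11,806.62

Profitable loop is HKD → BRL → SEK → HKD:
HKD 363,000.00 ÷ 1.448 = BRL 250,690.61
BRL 250,690.61 ÷ 0.5914 = SEK 423,893.49
SEK 423,893.49 × 0.8842 = HKD 374,806.62
Profit = HKD 374,806.62 − HKD 363,000.00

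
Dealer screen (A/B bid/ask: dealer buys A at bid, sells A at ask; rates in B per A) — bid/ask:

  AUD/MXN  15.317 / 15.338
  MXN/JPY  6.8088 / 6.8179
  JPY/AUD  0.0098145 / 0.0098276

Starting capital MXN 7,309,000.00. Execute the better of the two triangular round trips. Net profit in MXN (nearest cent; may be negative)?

Best loop MXN → JPY → AUD → MXN:
MXN 7,309,000.00 × 6.8088 (sell MXN at bid) = JPY 49,765,519
JPY 49,765,519 × 0.0098145 (sell JPY at bid) = AUD 488,423.69
AUD 488,423.69 × 15.317 (sell AUD at bid) = MXN 7,481,185.63

Net profit: MXN 172,185.63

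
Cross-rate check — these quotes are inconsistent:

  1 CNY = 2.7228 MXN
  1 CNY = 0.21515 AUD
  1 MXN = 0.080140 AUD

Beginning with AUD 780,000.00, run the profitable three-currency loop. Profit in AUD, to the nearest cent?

Profitable loop is AUD → CNY → MXN → AUD:
AUD 780,000.00 ÷ 0.21515 = CNY 3,625,377.64
CNY 3,625,377.64 × 2.7228 = MXN 9,871,178.25
MXN 9,871,178.25 × 0.080140 = AUD 791,076.22
Profit = AUD 791,076.22 − AUD 780,000.00

Profit: AUD 11,076.22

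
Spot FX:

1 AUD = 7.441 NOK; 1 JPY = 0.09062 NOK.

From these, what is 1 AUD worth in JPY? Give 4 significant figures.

AUD/JPY = 82.11

1 AUD × 7.441 = 7.441 NOK
7.441 NOK ÷ 0.09062 = 82.1121 JPY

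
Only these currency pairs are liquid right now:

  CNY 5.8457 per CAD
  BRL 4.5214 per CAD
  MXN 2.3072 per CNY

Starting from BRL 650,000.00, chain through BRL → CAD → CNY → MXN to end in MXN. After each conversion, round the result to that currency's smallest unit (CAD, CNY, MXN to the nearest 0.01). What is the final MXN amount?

BRL 650,000.00 ÷ 4.5214 = CAD 143,760.78
CAD 143,760.78 × 5.8457 = CNY 840,382.39
CNY 840,382.39 × 2.3072 = MXN 1,938,930.25

MXN 1,938,930.25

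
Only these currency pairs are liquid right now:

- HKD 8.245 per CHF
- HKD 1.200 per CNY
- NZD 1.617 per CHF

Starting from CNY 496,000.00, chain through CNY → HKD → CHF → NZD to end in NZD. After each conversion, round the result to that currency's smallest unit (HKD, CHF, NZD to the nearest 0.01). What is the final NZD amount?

CNY 496,000.00 × 1.200 = HKD 595,200.00
HKD 595,200.00 ÷ 8.245 = CHF 72,189.21
CHF 72,189.21 × 1.617 = NZD 116,729.95

NZD 116,729.95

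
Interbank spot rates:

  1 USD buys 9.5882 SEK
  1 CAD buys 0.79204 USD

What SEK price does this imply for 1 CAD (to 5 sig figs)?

CAD/SEK = 7.5942

1 CAD × 0.79204 = 0.79204 USD
0.79204 USD × 9.5882 = 7.59424 SEK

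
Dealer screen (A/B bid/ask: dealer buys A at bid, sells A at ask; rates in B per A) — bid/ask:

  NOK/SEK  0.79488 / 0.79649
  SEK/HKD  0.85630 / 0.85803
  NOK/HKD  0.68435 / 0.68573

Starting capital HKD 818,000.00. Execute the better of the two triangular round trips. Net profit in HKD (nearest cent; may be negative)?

Best loop HKD → SEK → NOK → HKD:
HKD 818,000.00 ÷ 0.85803 (buy SEK at ask) = SEK 953,346.62
SEK 953,346.62 ÷ 0.79649 (buy NOK at ask) = NOK 1,196,934.83
NOK 1,196,934.83 × 0.68435 (sell NOK at bid) = HKD 819,122.35

Net profit: HKD 1,122.35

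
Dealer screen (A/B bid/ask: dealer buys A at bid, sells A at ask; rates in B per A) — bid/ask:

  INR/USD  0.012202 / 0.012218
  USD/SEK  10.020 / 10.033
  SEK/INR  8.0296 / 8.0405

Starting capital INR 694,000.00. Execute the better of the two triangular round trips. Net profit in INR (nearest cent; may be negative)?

Best loop INR → SEK → USD → INR:
INR 694,000.00 ÷ 8.0405 (buy SEK at ask) = SEK 86,313.04
SEK 86,313.04 ÷ 10.033 (buy USD at ask) = USD 8,602.91
USD 8,602.91 ÷ 0.012218 (buy INR at ask) = INR 704,118.06

Net profit: INR 10,118.06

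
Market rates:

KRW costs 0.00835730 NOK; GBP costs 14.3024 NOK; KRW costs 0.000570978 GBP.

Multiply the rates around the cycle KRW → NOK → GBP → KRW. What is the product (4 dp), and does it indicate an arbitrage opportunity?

Around KRW → NOK → GBP → KRW: 1 × 0.00835730 ÷ 14.3024 ÷ 0.000570978 = 1.023382
Product > 1; profitable direction is KRW → NOK → GBP → KRW.

1.0234 (arbitrage exists)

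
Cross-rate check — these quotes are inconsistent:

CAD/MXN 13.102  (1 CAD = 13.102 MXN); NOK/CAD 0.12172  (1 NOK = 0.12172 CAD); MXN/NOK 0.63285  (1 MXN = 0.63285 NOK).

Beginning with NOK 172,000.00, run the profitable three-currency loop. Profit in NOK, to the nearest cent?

Profit: NOK 1,591.63

Profitable loop is NOK → CAD → MXN → NOK:
NOK 172,000.00 × 0.12172 = CAD 20,935.84
CAD 20,935.84 × 13.102 = MXN 274,301.38
MXN 274,301.38 × 0.63285 = NOK 173,591.63
Profit = NOK 173,591.63 − NOK 172,000.00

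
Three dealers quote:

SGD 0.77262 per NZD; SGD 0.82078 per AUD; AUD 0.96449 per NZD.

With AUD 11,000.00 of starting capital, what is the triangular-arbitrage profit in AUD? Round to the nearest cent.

Profitable loop is AUD → SGD → NZD → AUD:
AUD 11,000.00 × 0.82078 = SGD 9,028.58
SGD 9,028.58 ÷ 0.77262 = NZD 11,685.67
NZD 11,685.67 × 0.96449 = AUD 11,270.71
Profit = AUD 11,270.71 − AUD 11,000.00

Profit: AUD 270.71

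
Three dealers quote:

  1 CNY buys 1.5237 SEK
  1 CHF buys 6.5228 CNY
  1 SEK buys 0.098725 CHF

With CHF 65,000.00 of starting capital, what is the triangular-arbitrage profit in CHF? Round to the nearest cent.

Profit: CHF 1,244.94

Profitable loop is CHF → SEK → CNY → CHF:
CHF 65,000.00 ÷ 0.098725 = SEK 658,394.53
SEK 658,394.53 ÷ 1.5237 = CNY 432,102.47
CNY 432,102.47 ÷ 6.5228 = CHF 66,244.94
Profit = CHF 66,244.94 − CHF 65,000.00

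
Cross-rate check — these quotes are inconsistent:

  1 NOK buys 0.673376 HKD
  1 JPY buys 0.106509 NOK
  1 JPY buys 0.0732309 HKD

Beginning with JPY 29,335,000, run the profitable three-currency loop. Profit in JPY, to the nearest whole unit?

Profit: JPY 617,738

Profitable loop is JPY → HKD → NOK → JPY:
JPY 29,335,000 × 0.0732309 = HKD 2,148,228.45
HKD 2,148,228.45 ÷ 0.673376 = NOK 3,190,236.14
NOK 3,190,236.14 ÷ 0.106509 = JPY 29,952,738
Profit = JPY 29,952,738 − JPY 29,335,000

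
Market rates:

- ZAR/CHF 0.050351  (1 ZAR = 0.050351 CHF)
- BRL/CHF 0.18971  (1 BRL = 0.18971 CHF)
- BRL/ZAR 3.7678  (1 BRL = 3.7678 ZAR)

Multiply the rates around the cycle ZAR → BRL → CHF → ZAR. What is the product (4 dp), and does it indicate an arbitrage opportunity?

1.0000 (no arbitrage)

Around ZAR → BRL → CHF → ZAR: 1 ÷ 3.7678 × 0.18971 ÷ 0.050351 = 0.999987
Product ≈ 1 (deviation 0.001%, within rounding noise).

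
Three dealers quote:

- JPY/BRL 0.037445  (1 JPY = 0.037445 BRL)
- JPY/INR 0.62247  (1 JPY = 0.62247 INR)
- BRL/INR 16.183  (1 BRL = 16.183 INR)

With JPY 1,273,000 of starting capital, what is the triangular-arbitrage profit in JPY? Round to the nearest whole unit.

Profitable loop is JPY → INR → BRL → JPY:
JPY 1,273,000 × 0.62247 = INR 792,404.31
INR 792,404.31 ÷ 16.183 = BRL 48,965.23
BRL 48,965.23 ÷ 0.037445 = JPY 1,307,657
Profit = JPY 1,307,657 − JPY 1,273,000

Profit: JPY 34,657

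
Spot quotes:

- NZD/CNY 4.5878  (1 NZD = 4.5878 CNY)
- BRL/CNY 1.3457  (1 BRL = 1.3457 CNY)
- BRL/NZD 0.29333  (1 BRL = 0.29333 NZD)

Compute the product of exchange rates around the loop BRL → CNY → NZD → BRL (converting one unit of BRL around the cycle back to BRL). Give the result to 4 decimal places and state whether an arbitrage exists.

Around BRL → CNY → NZD → BRL: 1 × 1.3457 ÷ 4.5878 ÷ 0.29333 = 0.999971
Product ≈ 1 (deviation 0.003%, within rounding noise).

1.0000 (no arbitrage)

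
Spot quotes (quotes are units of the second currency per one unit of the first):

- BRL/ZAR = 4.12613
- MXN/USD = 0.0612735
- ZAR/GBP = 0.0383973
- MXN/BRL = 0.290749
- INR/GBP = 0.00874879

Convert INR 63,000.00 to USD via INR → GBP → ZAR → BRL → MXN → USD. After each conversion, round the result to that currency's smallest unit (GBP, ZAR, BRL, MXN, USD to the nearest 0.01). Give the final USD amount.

INR 63,000.00 × 0.00874879 = GBP 551.17
GBP 551.17 ÷ 0.0383973 = ZAR 14,354.39
ZAR 14,354.39 ÷ 4.12613 = BRL 3,478.90
BRL 3,478.90 ÷ 0.290749 = MXN 11,965.30
MXN 11,965.30 × 0.0612735 = USD 733.16

USD 733.16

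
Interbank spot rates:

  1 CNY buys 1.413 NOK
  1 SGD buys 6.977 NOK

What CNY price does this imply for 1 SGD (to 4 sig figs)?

SGD/CNY = 4.938

1 SGD × 6.977 = 6.977 NOK
6.977 NOK ÷ 1.413 = 4.93772 CNY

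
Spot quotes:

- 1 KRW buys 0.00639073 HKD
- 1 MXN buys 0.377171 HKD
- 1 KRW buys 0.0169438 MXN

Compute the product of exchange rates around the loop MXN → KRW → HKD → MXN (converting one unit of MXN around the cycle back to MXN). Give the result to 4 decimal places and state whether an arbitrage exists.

Around MXN → KRW → HKD → MXN: 1 ÷ 0.0169438 × 0.00639073 ÷ 0.377171 = 1.000003
Product ≈ 1 (deviation 0.000%, within rounding noise).

1.0000 (no arbitrage)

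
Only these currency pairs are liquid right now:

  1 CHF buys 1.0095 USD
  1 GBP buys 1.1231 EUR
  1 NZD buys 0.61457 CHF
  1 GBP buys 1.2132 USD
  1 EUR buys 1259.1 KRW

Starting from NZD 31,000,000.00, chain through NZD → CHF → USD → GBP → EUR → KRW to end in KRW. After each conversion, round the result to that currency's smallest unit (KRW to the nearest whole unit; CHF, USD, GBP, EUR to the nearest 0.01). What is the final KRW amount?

KRW 22,417,419,715

NZD 31,000,000.00 × 0.61457 = CHF 19,051,670.00
CHF 19,051,670.00 × 1.0095 = USD 19,232,660.87
USD 19,232,660.87 ÷ 1.2132 = GBP 15,852,836.19
GBP 15,852,836.19 × 1.1231 = EUR 17,804,320.32
EUR 17,804,320.32 × 1259.1 = KRW 22,417,419,715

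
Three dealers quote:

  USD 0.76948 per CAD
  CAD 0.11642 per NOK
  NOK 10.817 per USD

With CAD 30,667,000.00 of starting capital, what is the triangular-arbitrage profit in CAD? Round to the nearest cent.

Profit: CAD 980,509.01

Profitable loop is CAD → NOK → USD → CAD:
CAD 30,667,000.00 ÷ 0.11642 = NOK 263,416,938.67
NOK 263,416,938.67 ÷ 10.817 = USD 24,352,125.24
USD 24,352,125.24 ÷ 0.76948 = CAD 31,647,509.01
Profit = CAD 31,647,509.01 − CAD 30,667,000.00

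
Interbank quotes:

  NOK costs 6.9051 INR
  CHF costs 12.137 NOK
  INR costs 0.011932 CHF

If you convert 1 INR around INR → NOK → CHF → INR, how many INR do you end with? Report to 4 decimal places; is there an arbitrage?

Around INR → NOK → CHF → INR: 1 ÷ 6.9051 ÷ 12.137 ÷ 0.011932 = 1.000013
Product ≈ 1 (deviation 0.001%, within rounding noise).

1.0000 (no arbitrage)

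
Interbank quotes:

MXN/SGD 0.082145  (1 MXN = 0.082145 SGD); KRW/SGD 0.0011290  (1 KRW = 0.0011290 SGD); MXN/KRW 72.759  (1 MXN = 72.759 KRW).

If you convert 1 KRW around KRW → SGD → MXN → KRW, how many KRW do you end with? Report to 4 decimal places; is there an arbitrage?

Around KRW → SGD → MXN → KRW: 1 × 0.0011290 ÷ 0.082145 × 72.759 = 0.999999
Product ≈ 1 (deviation 0.000%, within rounding noise).

1.0000 (no arbitrage)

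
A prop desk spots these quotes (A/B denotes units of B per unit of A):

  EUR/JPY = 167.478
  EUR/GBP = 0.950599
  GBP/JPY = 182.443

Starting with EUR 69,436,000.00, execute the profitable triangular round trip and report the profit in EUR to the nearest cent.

Profit: EUR 2,467,741.03

Profitable loop is EUR → GBP → JPY → EUR:
EUR 69,436,000.00 × 0.950599 = GBP 66,005,792.16
GBP 66,005,792.16 × 182.443 = JPY 12,042,294,740
JPY 12,042,294,740 ÷ 167.478 = EUR 71,903,741.03
Profit = EUR 71,903,741.03 − EUR 69,436,000.00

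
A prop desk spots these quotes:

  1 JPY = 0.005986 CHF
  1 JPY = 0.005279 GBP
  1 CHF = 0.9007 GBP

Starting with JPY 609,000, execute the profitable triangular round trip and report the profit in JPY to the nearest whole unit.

Profitable loop is JPY → CHF → GBP → JPY:
JPY 609,000 × 0.005986 = CHF 3,645.47
CHF 3,645.47 × 0.9007 = GBP 3,283.48
GBP 3,283.48 ÷ 0.005279 = JPY 621,989
Profit = JPY 621,989 − JPY 609,000

Profit: JPY 12,989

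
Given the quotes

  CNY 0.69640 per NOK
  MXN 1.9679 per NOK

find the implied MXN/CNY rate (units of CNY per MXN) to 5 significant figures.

MXN/CNY = 0.35388

1 MXN ÷ 1.9679 = 0.508156 NOK
0.508156 NOK × 0.69640 = 0.35388 CNY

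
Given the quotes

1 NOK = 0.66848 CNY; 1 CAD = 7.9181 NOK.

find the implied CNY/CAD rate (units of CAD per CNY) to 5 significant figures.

1 CNY ÷ 0.66848 = 1.49593 NOK
1.49593 NOK ÷ 7.9181 = 0.188926 CAD

CNY/CAD = 0.18893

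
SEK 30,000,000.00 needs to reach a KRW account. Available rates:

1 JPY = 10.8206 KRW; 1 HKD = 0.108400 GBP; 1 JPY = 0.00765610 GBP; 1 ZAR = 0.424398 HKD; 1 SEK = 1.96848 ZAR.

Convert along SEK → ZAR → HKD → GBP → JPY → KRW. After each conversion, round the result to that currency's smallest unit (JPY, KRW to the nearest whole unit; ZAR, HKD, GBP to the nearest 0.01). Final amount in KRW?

KRW 3,839,711,714

SEK 30,000,000.00 × 1.96848 = ZAR 59,054,400.00
ZAR 59,054,400.00 × 0.424398 = HKD 25,062,569.25
HKD 25,062,569.25 × 0.108400 = GBP 2,716,782.51
GBP 2,716,782.51 ÷ 0.00765610 = JPY 354,852,015
JPY 354,852,015 × 10.8206 = KRW 3,839,711,714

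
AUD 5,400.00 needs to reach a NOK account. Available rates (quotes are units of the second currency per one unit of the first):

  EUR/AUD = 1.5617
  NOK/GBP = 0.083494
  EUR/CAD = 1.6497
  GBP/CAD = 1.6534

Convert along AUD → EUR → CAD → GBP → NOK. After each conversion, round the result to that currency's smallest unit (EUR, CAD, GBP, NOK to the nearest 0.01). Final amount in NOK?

AUD 5,400.00 ÷ 1.5617 = EUR 3,457.77
EUR 3,457.77 × 1.6497 = CAD 5,704.28
CAD 5,704.28 ÷ 1.6534 = GBP 3,450.03
GBP 3,450.03 ÷ 0.083494 = NOK 41,320.69

NOK 41,320.69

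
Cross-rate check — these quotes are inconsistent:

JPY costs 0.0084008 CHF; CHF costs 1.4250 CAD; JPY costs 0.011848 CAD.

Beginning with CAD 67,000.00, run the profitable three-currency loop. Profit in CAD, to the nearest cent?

Profitable loop is CAD → JPY → CHF → CAD:
CAD 67,000.00 ÷ 0.011848 = JPY 5,654,963
JPY 5,654,963 × 0.0084008 = CHF 47,506.21
CHF 47,506.21 × 1.4250 = CAD 67,696.35
Profit = CAD 67,696.35 − CAD 67,000.00

Profit: CAD 696.35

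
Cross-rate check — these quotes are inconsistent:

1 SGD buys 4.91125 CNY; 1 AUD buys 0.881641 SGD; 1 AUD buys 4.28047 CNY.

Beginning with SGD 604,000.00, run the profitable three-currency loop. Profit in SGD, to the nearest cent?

Profit: SGD 6,983.25

Profitable loop is SGD → CNY → AUD → SGD:
SGD 604,000.00 × 4.91125 = CNY 2,966,395.00
CNY 2,966,395.00 ÷ 4.28047 = AUD 693,006.84
AUD 693,006.84 × 0.881641 = SGD 610,983.25
Profit = SGD 610,983.25 − SGD 604,000.00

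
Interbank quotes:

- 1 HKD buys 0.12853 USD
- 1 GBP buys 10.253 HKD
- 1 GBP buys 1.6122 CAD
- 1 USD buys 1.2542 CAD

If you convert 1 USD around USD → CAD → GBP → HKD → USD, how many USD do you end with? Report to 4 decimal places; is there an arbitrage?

Around USD → CAD → GBP → HKD → USD: 1 × 1.2542 ÷ 1.6122 × 10.253 × 0.12853 = 1.025188
Product > 1; profitable direction is USD → CAD → GBP → HKD → USD.

1.0252 (arbitrage exists)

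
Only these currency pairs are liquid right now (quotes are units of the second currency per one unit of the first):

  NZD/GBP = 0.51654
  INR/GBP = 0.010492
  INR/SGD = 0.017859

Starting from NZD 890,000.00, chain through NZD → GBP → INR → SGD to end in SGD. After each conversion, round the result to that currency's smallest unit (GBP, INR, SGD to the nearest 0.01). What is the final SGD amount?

SGD 782,515.27

NZD 890,000.00 × 0.51654 = GBP 459,720.60
GBP 459,720.60 ÷ 0.010492 = INR 43,816,298.13
INR 43,816,298.13 × 0.017859 = SGD 782,515.27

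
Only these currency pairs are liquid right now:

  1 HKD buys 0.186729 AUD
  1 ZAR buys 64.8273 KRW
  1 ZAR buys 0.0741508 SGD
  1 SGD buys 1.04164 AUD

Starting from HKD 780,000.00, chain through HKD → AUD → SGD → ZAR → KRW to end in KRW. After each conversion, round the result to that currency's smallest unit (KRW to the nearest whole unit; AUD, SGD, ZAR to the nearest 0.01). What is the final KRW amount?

HKD 780,000.00 × 0.186729 = AUD 145,648.62
AUD 145,648.62 ÷ 1.04164 = SGD 139,826.25
SGD 139,826.25 ÷ 0.0741508 = ZAR 1,885,701.17
ZAR 1,885,701.17 × 64.8273 = KRW 122,244,915

KRW 122,244,915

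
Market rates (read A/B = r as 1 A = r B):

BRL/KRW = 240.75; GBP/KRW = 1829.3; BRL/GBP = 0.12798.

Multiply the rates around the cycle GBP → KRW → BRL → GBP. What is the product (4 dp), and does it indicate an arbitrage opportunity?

Around GBP → KRW → BRL → GBP: 1 × 1829.3 ÷ 240.75 × 0.12798 = 0.972435
Product < 1; profitable direction is GBP → BRL → KRW → GBP.

0.9724 (arbitrage exists)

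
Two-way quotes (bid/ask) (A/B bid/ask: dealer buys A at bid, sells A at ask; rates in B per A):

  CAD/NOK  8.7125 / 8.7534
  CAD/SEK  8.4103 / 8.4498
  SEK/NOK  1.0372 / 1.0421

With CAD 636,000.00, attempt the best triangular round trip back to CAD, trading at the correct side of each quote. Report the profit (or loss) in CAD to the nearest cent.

Best loop CAD → SEK → NOK → CAD:
CAD 636,000.00 × 8.4103 (sell CAD at bid) = SEK 5,348,950.80
SEK 5,348,950.80 × 1.0372 (sell SEK at bid) = NOK 5,547,931.77
NOK 5,547,931.77 ÷ 8.7534 (buy CAD at ask) = CAD 633,803.07

Net result: CAD -2,196.93 (no profitable arbitrage after spreads)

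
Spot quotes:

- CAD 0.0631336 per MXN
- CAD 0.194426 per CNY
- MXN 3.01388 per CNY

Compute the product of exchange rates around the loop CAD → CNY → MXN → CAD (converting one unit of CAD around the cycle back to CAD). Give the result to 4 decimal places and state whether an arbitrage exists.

0.9787 (arbitrage exists)

Around CAD → CNY → MXN → CAD: 1 ÷ 0.194426 × 3.01388 × 0.0631336 = 0.978661
Product < 1; profitable direction is CAD → MXN → CNY → CAD.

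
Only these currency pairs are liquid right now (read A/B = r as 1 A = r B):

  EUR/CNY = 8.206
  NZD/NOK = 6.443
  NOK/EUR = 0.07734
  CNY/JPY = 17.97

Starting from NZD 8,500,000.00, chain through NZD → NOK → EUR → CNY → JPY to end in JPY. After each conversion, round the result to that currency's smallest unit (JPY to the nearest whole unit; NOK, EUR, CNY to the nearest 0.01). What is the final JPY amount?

JPY 624,583,942

NZD 8,500,000.00 × 6.443 = NOK 54,765,500.00
NOK 54,765,500.00 × 0.07734 = EUR 4,235,563.77
EUR 4,235,563.77 × 8.206 = CNY 34,757,036.30
CNY 34,757,036.30 × 17.97 = JPY 624,583,942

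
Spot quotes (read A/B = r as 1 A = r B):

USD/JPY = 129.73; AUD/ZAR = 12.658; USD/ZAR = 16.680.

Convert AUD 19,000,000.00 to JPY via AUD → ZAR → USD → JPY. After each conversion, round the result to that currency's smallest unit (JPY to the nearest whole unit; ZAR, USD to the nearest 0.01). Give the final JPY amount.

AUD 19,000,000.00 × 12.658 = ZAR 240,502,000.00
ZAR 240,502,000.00 ÷ 16.680 = USD 14,418,585.13
USD 14,418,585.13 × 129.73 = JPY 1,870,523,049

JPY 1,870,523,049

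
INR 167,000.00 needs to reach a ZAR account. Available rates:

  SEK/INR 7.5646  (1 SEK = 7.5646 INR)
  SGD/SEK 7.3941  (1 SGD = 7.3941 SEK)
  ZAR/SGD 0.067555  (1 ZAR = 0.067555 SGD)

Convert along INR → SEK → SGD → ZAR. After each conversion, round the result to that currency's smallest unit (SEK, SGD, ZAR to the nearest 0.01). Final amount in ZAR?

INR 167,000.00 ÷ 7.5646 = SEK 22,076.51
SEK 22,076.51 ÷ 7.3941 = SGD 2,985.69
SGD 2,985.69 ÷ 0.067555 = ZAR 44,196.43

ZAR 44,196.43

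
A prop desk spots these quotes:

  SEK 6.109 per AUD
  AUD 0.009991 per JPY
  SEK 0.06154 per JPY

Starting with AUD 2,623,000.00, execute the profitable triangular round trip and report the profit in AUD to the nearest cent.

Profit: AUD 21,701.72

Profitable loop is AUD → JPY → SEK → AUD:
AUD 2,623,000.00 ÷ 0.009991 = JPY 262,536,283
JPY 262,536,283 × 0.06154 = SEK 16,156,482.83
SEK 16,156,482.83 ÷ 6.109 = AUD 2,644,701.72
Profit = AUD 2,644,701.72 − AUD 2,623,000.00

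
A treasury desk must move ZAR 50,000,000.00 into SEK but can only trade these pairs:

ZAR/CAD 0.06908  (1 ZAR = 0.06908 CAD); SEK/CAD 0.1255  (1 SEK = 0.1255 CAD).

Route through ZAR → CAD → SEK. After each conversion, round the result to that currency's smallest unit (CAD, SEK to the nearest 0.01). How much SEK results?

ZAR 50,000,000.00 × 0.06908 = CAD 3,454,000.00
CAD 3,454,000.00 ÷ 0.1255 = SEK 27,521,912.35

SEK 27,521,912.35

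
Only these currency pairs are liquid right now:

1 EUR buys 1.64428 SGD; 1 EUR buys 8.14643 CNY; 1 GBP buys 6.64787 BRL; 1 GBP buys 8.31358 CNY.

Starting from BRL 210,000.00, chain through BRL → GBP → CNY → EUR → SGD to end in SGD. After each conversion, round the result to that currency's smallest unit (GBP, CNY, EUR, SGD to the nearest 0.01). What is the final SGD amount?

BRL 210,000.00 ÷ 6.64787 = GBP 31,589.07
GBP 31,589.07 × 8.31358 = CNY 262,618.26
CNY 262,618.26 ÷ 8.14643 = EUR 32,237.22
EUR 32,237.22 × 1.64428 = SGD 53,007.02

SGD 53,007.02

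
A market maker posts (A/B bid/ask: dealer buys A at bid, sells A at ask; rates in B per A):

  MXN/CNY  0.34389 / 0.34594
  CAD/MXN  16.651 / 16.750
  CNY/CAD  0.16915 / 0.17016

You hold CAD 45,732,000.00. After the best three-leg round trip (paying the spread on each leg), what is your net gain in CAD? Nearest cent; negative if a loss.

Best loop CAD → CNY → MXN → CAD:
CAD 45,732,000.00 ÷ 0.17016 (buy CNY at ask) = CNY 268,758,815.23
CNY 268,758,815.23 ÷ 0.34594 (buy MXN at ask) = MXN 776,894,303.15
MXN 776,894,303.15 ÷ 16.750 (buy CAD at ask) = CAD 46,381,749.44

Net profit: CAD 649,749.44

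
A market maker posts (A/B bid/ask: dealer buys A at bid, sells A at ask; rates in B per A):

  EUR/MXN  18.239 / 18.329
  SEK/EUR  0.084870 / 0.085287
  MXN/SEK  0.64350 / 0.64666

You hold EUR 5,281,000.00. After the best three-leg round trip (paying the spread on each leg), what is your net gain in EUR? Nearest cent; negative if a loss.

Net result: EUR -20,585.77 (no profitable arbitrage after spreads)

Best loop EUR → MXN → SEK → EUR:
EUR 5,281,000.00 × 18.239 (sell EUR at bid) = MXN 96,320,159.00
MXN 96,320,159.00 × 0.64350 (sell MXN at bid) = SEK 61,982,022.32
SEK 61,982,022.32 × 0.084870 (sell SEK at bid) = EUR 5,260,414.23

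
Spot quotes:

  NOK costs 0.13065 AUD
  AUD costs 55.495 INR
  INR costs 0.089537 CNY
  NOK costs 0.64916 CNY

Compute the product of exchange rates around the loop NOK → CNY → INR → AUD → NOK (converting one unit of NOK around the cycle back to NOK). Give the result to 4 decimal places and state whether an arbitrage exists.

Around NOK → CNY → INR → AUD → NOK: 1 × 0.64916 ÷ 0.089537 ÷ 55.495 ÷ 0.13065 = 0.999968
Product ≈ 1 (deviation 0.003%, within rounding noise).

1.0000 (no arbitrage)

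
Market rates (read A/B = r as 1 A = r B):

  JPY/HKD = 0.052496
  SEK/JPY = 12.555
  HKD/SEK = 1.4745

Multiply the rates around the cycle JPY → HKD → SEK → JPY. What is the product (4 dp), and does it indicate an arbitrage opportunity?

Around JPY → HKD → SEK → JPY: 1 × 0.052496 × 1.4745 × 12.555 = 0.971824
Product < 1; profitable direction is JPY → SEK → HKD → JPY.

0.9718 (arbitrage exists)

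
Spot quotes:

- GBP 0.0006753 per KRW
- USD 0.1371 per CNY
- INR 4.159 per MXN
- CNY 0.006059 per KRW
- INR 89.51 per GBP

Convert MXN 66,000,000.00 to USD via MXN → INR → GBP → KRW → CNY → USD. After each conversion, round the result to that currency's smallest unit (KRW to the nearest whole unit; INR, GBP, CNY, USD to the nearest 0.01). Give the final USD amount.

MXN 66,000,000.00 × 4.159 = INR 274,494,000.00
INR 274,494,000.00 ÷ 89.51 = GBP 3,066,629.43
GBP 3,066,629.43 ÷ 0.0006753 = KRW 4,541,136,428
KRW 4,541,136,428 × 0.006059 = CNY 27,514,745.62
CNY 27,514,745.62 × 0.1371 = USD 3,772,271.62

USD 3,772,271.62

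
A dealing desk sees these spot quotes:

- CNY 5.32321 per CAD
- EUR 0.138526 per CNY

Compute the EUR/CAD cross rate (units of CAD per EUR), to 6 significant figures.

EUR/CAD = 1.35611

1 EUR ÷ 0.138526 = 7.21886 CNY
7.21886 CNY ÷ 5.32321 = 1.35611 CAD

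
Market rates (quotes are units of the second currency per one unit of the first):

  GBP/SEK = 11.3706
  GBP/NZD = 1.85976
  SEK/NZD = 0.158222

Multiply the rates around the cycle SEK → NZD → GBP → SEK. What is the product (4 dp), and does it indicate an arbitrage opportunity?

0.9674 (arbitrage exists)

Around SEK → NZD → GBP → SEK: 1 × 0.158222 ÷ 1.85976 × 11.3706 = 0.967372
Product < 1; profitable direction is SEK → GBP → NZD → SEK.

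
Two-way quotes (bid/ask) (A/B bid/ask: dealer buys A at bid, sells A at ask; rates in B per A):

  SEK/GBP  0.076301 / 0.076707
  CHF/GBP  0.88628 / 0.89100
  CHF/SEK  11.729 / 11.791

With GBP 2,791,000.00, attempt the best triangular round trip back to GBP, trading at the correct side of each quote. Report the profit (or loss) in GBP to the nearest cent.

Net profit: GBP 12,324.34

Best loop GBP → CHF → SEK → GBP:
GBP 2,791,000.00 ÷ 0.89100 (buy CHF at ask) = CHF 3,132,435.47
CHF 3,132,435.47 × 11.729 (sell CHF at bid) = SEK 36,740,335.58
SEK 36,740,335.58 × 0.076301 (sell SEK at bid) = GBP 2,803,324.34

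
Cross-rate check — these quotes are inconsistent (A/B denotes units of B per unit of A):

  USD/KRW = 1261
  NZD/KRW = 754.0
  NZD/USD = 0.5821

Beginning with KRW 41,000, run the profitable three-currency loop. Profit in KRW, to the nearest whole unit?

Profitable loop is KRW → USD → NZD → KRW:
KRW 41,000 ÷ 1261 = USD 32.51
USD 32.51 ÷ 0.5821 = NZD 55.86
NZD 55.86 × 754.0 = KRW 42,116
Profit = KRW 42,116 − KRW 41,000

Profit: KRW 1,116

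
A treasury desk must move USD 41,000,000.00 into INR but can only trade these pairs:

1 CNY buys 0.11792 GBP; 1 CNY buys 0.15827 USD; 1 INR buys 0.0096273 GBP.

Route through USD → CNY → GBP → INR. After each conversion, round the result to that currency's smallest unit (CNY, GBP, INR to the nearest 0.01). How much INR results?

USD 41,000,000.00 ÷ 0.15827 = CNY 259,050,988.82
CNY 259,050,988.82 × 0.11792 = GBP 30,547,292.60
GBP 30,547,292.60 ÷ 0.0096273 = INR 3,172,986,465.57

INR 3,172,986,465.57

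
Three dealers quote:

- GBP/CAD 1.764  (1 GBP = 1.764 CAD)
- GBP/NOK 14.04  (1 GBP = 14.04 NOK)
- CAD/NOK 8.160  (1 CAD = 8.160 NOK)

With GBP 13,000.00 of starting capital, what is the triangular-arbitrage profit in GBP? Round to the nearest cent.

Profitable loop is GBP → CAD → NOK → GBP:
GBP 13,000.00 × 1.764 = CAD 22,932.00
CAD 22,932.00 × 8.160 = NOK 187,125.12
NOK 187,125.12 ÷ 14.04 = GBP 13,328.00
Profit = GBP 13,328.00 − GBP 13,000.00

Profit: GBP 328.00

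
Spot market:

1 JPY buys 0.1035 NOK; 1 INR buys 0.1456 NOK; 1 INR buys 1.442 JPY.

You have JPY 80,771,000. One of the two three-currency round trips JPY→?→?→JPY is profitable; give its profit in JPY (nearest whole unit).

Profitable loop is JPY → NOK → INR → JPY:
JPY 80,771,000 × 0.1035 = NOK 8,359,798.50
NOK 8,359,798.50 ÷ 0.1456 = INR 57,416,198.49
INR 57,416,198.49 × 1.442 = JPY 82,794,158
Profit = JPY 82,794,158 − JPY 80,771,000

Profit: JPY 2,023,158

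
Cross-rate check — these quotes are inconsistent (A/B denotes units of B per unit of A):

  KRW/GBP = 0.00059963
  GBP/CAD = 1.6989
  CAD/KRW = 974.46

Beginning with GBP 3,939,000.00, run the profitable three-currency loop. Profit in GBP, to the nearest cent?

Profit: GBP 28,992.06

Profitable loop is GBP → KRW → CAD → GBP:
GBP 3,939,000.00 ÷ 0.00059963 = KRW 6,569,050,915
KRW 6,569,050,915 ÷ 974.46 = CAD 6,741,221.72
CAD 6,741,221.72 ÷ 1.6989 = GBP 3,967,992.06
Profit = GBP 3,967,992.06 − GBP 3,939,000.00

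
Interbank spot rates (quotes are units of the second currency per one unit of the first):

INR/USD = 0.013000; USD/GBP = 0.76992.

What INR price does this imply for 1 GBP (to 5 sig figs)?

1 GBP ÷ 0.76992 = 1.29884 USD
1.29884 USD ÷ 0.013000 = 99.9105 INR

GBP/INR = 99.910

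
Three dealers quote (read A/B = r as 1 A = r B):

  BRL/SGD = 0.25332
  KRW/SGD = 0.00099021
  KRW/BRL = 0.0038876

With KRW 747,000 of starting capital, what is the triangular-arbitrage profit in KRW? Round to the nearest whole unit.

Profit: KRW 4,098

Profitable loop is KRW → SGD → BRL → KRW:
KRW 747,000 × 0.00099021 = SGD 739.69
SGD 739.69 ÷ 0.25332 = BRL 2,919.97
BRL 2,919.97 ÷ 0.0038876 = KRW 751,098
Profit = KRW 751,098 − KRW 747,000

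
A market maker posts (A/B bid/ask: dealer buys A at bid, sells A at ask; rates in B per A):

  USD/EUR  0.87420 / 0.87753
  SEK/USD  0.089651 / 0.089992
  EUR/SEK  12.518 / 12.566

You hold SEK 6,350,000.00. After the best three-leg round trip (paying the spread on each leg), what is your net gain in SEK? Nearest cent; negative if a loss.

Net profit: SEK 48,980.60

Best loop SEK → EUR → USD → SEK:
SEK 6,350,000.00 ÷ 12.566 (buy EUR at ask) = EUR 505,331.85
EUR 505,331.85 ÷ 0.87753 (buy USD at ask) = USD 575,857.06
USD 575,857.06 ÷ 0.089992 (buy SEK at ask) = SEK 6,398,980.60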